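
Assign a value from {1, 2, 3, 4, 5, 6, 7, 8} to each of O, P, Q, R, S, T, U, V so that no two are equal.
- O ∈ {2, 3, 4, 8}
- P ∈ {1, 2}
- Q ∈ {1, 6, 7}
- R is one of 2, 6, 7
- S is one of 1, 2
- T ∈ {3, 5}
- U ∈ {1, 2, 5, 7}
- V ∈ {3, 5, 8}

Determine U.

5

The 8 variables draw from only 8 values {1, 2, 3, 4, 5, 6, 7, 8}, so each is used; only O can be 4, hence O = 4.
Among the 7 still-open variables, 8 fits only V (and all 7 values in {1, 2, 3, 5, 6, 7, 8} must be used), so V = 8.
Among the 6 still-open variables, 3 fits only T (and all 6 values in {1, 2, 3, 5, 6, 7} must be used), so T = 3.
Among the 5 still-open variables, 5 fits only U (and all 5 values in {1, 2, 5, 6, 7} must be used), so U = 5.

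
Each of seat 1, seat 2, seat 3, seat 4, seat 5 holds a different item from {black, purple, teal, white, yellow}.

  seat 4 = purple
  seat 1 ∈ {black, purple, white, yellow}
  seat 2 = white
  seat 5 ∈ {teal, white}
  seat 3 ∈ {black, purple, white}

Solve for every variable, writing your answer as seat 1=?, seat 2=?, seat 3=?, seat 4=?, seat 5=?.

seat 2 must be white (only option left). Remove white from seat 1, seat 3, seat 5.
seat 4 must be purple (only option left). So seat 1, seat 3 can't be purple.
That leaves seat 5 = teal.
seat 3's domain is down to {black}, so seat 3 = black. Strike black from seat 1.
That leaves seat 1 = yellow.

seat 1=yellow, seat 2=white, seat 3=black, seat 4=purple, seat 5=teal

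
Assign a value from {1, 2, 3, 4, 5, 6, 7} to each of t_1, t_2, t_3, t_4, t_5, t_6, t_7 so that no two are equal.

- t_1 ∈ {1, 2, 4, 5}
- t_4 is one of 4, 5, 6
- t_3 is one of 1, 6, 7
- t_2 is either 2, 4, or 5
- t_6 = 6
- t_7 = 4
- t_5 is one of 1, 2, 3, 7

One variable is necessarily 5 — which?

t_4

t_6's domain is down to {6}, so t_6 = 6. Strike 6 from t_3, t_4.
t_7 must be 4 (only option left). Eliminate 4 elsewhere: t_1, t_2, t_4.
So 5 goes to t_4.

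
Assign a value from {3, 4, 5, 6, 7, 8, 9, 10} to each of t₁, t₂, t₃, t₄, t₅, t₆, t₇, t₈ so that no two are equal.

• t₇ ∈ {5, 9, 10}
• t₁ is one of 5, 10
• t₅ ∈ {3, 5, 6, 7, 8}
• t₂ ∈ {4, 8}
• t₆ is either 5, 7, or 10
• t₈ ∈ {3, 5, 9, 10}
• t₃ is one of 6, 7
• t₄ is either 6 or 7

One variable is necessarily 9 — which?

The 8 variables draw from only 8 values {3, 4, 5, 6, 7, 8, 9, 10}, so each is used; only t₂ can be 4, hence t₂ = 4.
Among the 7 still-open variables, 8 fits only t₅ (and all 7 values in {3, 5, 6, 7, 8, 9, 10} must be used), so t₅ = 8.
Among the 6 still-open variables, 3 fits only t₈ (and all 6 values in {3, 5, 6, 7, 9, 10} must be used), so t₈ = 3.
Among the 5 still-open variables, 9 fits only t₇ (and all 5 values in {5, 6, 7, 9, 10} must be used), so t₇ = 9.

t₇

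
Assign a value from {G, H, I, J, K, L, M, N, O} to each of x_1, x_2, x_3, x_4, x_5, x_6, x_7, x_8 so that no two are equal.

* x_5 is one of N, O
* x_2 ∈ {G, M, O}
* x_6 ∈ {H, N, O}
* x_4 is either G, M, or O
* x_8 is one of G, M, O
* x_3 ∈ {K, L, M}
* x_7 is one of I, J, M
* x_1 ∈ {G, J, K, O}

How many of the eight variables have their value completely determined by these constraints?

The 3 variables x_2, x_4, x_8 are confined to {G, M, O}, which locks those values in; drop them from x_1, x_3, x_5, x_6, x_7.
x_5 must be N (only option left). Strike N from x_6.
x_6's domain is down to {H}, so x_6 = H.
Determined: x_5=N, x_6=H. The other variables each still have more than one consistent value. That makes 2.

2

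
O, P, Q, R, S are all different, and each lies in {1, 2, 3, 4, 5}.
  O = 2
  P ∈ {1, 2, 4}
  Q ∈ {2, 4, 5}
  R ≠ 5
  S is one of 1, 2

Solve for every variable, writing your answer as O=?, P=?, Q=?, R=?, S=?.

O=2, P=4, Q=5, R=3, S=1

O's domain is down to {2}, so O = 2. Remove 2 from P, Q, R, S.
S has just one choice, so S = 1. Remove 1 from P, R.
P must be 4 (only option left). Eliminate 4 elsewhere: Q, R.
Q must be 5 (only option left).
R's domain is down to {3}, so R = 3.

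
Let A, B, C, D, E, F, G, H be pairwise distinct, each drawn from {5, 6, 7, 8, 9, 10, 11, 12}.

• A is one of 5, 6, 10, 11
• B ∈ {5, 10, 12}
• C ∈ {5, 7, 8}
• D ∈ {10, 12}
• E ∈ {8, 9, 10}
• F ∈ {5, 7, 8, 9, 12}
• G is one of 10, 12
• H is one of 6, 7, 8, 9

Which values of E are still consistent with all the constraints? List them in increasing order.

The 8 variables draw from only 8 values {5, 6, 7, 8, 9, 10, 11, 12}, so each is used; only A can be 11, hence A = 11.
The 7 still-open variables draw from only 7 values {5, 6, 7, 8, 9, 10, 12}, so each is used; only H can be 6, hence H = 6.
D and G between them cover only {10, 12} — a naked pair. Remove those values from B, E, F.
B must be 5 (only option left). So C, F can't be 5.
No further eliminations apply; E can still be any of 8, 9.

8, 9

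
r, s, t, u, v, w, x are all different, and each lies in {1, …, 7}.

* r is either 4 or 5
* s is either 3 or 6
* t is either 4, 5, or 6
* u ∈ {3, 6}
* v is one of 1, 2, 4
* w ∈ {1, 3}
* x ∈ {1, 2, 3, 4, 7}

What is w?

The 7 variables together cover exactly {1, 2, 3, 4, 5, 6, 7} — 7 values for 7 variables — and 7 appears only in x's list, so x = 7.
Among the 6 still-open variables, 2 fits only v (and all 6 values in {1, 2, 3, 4, 5, 6} must be used), so v = 2.
The 5 still-open variables together cover exactly {1, 3, 4, 5, 6} — 5 values for 5 variables — and 1 appears only in w's list, so w = 1.

1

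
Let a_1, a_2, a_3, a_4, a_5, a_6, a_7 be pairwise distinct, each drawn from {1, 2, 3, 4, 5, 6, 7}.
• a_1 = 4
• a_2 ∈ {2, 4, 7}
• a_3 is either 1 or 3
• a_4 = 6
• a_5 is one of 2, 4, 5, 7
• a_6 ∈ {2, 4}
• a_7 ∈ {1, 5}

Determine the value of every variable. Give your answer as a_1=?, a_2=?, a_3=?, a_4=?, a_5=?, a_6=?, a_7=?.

a_1 must be 4 (only option left). So a_2, a_5, a_6 can't be 4.
a_4's domain is down to {6}, so a_4 = 6.
a_6 must be 2 (only option left). Eliminate 2 elsewhere: a_2, a_5.
a_2's domain is down to {7}, so a_2 = 7. Strike 7 from a_5.
a_5 has just one choice, so a_5 = 5. Eliminate 5 elsewhere: a_7.
a_7 has just one choice, so a_7 = 1. So a_3 can't be 1.
a_3 must be 3 (only option left).

a_1=4, a_2=7, a_3=3, a_4=6, a_5=5, a_6=2, a_7=1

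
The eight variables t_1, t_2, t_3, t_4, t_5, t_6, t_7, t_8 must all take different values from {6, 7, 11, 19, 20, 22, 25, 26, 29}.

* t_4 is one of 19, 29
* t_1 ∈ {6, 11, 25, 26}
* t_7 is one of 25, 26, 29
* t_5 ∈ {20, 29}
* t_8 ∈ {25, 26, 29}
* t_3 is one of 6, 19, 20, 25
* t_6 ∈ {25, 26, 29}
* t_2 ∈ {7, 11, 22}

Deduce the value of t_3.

6

The 3 variables t_6, t_7, t_8 are confined to {25, 26, 29}, which locks those values in; drop them from t_1, t_3, t_4, t_5.
That leaves t_4 = 19. Remove 19 from t_3.
t_5 has just one choice, so t_5 = 20. Remove 20 from t_3.
So t_3 = 6.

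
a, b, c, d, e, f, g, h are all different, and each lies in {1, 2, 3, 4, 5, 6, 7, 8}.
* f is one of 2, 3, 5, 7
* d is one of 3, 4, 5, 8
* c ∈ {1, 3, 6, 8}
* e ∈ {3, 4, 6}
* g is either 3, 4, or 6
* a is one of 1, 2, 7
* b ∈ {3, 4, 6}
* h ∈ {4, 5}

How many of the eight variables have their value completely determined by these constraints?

3

b, e, g share exactly the 3 values {3, 4, 6}; by pigeonhole those values go to them, so strike 3, 4, 6 from c, d, f, h.
h must be 5 (only option left). Remove 5 from d, f.
d has just one choice, so d = 8. Strike 8 from c.
c's domain is down to {1}, so c = 1. So a can't be 1.
Determined: c=1, d=8, h=5. The other variables each still have more than one consistent value. That makes 3.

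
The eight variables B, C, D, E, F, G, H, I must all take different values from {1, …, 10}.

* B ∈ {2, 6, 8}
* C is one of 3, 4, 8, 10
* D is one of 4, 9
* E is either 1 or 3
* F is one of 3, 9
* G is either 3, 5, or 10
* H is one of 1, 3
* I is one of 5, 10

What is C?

8

E and H share exactly the 2 values {1, 3}; by pigeonhole those values go to them, so strike 1, 3 from C, F, G.
F has just one choice, so F = 9. Remove 9 from D.
D's domain is down to {4}, so D = 4. Strike 4 from C.
G and I share exactly the 2 values {5, 10}; by pigeonhole those values go to them, so strike 5, 10 from C.
So C = 8.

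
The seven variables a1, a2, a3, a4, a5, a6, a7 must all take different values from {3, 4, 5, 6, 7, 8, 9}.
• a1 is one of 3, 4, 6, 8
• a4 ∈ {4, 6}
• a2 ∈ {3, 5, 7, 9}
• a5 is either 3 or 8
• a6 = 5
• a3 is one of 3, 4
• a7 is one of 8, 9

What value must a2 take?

a6 has just one choice, so a6 = 5. Remove 5 from a2.
Among the 6 still-open variables, 7 fits only a2 (and all 6 values in {3, 4, 6, 7, 8, 9} must be used), so a2 = 7.

7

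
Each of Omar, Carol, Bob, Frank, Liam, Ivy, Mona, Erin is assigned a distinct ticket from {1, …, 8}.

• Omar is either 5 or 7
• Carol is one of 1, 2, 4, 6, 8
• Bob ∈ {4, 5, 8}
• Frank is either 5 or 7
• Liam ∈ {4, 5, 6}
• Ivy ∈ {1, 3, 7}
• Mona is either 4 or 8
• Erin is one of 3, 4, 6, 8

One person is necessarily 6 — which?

Liam

The 8 variables draw from only 8 values {1, 2, 3, 4, 5, 6, 7, 8}, so each is used; only Carol can be 2, hence Carol = 2.
The 7 still-open variables together cover exactly {1, 3, 4, 5, 6, 7, 8} — 7 values for 7 variables — and 1 appears only in Ivy's list, so Ivy = 1.
The 6 still-open variables together cover exactly {3, 4, 5, 6, 7, 8} — 6 values for 6 variables — and 3 appears only in Erin's list, so Erin = 3.
The 5 still-open variables together cover exactly {4, 5, 6, 7, 8} — 5 values for 5 variables — and 6 appears only in Liam's list, so Liam = 6.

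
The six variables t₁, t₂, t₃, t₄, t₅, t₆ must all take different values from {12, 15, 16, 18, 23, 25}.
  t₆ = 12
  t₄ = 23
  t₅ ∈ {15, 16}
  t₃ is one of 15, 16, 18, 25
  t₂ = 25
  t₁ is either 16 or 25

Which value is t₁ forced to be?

16

t₂'s domain is down to {25}, so t₂ = 25. So t₁, t₃ can't be 25.
So t₁ = 16.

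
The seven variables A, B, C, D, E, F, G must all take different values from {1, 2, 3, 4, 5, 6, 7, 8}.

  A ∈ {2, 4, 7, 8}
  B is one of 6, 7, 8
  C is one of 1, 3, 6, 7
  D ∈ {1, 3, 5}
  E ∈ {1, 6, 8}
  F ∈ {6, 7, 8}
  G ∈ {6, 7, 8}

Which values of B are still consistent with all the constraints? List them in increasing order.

B, F, G share exactly the 3 values {6, 7, 8}; by pigeonhole those values go to them, so strike 6, 7, 8 from A, C, E.
E has just one choice, so E = 1. Remove 1 from C, D.
That leaves C = 3. Eliminate 3 elsewhere: D.
D must be 5 (only option left).
No further eliminations apply; B can still be any of 6, 7, 8.

6, 7, 8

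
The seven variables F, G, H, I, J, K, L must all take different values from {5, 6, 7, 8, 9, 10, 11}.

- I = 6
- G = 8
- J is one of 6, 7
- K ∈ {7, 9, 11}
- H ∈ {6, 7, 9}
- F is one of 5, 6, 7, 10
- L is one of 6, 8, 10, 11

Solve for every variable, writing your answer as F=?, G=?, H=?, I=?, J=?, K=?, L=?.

F=5, G=8, H=9, I=6, J=7, K=11, L=10

G must be 8 (only option left). Remove 8 from L.
I's domain is down to {6}, so I = 6. So F, H, J, L can't be 6.
J's domain is down to {7}, so J = 7. Remove 7 from F, H, K.
That leaves H = 9. So K can't be 9.
K has just one choice, so K = 11. Strike 11 from L.
L must be 10 (only option left). So F can't be 10.
F has just one choice, so F = 5.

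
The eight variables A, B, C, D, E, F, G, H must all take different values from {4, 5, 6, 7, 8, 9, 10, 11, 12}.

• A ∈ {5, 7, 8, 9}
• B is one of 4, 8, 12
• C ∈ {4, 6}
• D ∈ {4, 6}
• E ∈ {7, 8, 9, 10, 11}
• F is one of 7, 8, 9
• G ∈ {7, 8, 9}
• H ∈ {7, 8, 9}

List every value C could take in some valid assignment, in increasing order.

4, 6

C and D share exactly the 2 values {4, 6}; by pigeonhole those values go to them, so strike 4, 6 from B.
F, G, H share exactly the 3 values {7, 8, 9}; by pigeonhole those values go to them, so strike 7, 8, 9 from A, B, E.
That leaves A = 5.
B's domain is down to {12}, so B = 12.
No further eliminations apply; C can still be any of 4, 6.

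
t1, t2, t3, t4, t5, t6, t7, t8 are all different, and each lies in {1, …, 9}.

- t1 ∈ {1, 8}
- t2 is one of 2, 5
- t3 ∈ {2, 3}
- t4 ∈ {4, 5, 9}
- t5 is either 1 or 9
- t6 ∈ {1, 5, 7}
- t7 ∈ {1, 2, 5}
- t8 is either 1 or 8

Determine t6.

7

The 8 variables together cover exactly {1, 2, 3, 4, 5, 7, 8, 9} — 8 values for 8 variables — and 3 appears only in t3's list, so t3 = 3.
Among the 7 still-open variables, 4 fits only t4 (and all 7 values in {1, 2, 4, 5, 7, 8, 9} must be used), so t4 = 4.
The 6 still-open variables together cover exactly {1, 2, 5, 7, 8, 9} — 6 values for 6 variables — and 7 appears only in t6's list, so t6 = 7.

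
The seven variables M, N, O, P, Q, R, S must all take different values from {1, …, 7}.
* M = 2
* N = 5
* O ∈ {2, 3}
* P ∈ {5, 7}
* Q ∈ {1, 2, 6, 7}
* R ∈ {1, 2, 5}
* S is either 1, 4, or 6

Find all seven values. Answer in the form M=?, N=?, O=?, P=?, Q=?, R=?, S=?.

M=2, N=5, O=3, P=7, Q=6, R=1, S=4

M has just one choice, so M = 2. Eliminate 2 elsewhere: O, Q, R.
N must be 5 (only option left). Strike 5 from P, R.
That leaves O = 3.
That leaves P = 7. Strike 7 from Q.
R has just one choice, so R = 1. Strike 1 from Q, S.
Q has just one choice, so Q = 6. So S can't be 6.
S has just one choice, so S = 4.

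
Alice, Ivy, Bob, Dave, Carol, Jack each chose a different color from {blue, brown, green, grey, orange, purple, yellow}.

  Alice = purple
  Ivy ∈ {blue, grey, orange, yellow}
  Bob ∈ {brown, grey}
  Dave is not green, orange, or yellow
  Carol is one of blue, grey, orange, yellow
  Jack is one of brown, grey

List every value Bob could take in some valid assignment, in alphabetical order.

Alice must be purple (only option left). Remove purple from Dave.
The 2 variables Bob and Jack are confined to {brown, grey}, which locks those values in; drop them from Ivy, Dave, Carol.
That leaves Dave = blue. Eliminate blue elsewhere: Ivy, Carol.
No further eliminations apply; Bob can still be any of brown, grey.

brown, grey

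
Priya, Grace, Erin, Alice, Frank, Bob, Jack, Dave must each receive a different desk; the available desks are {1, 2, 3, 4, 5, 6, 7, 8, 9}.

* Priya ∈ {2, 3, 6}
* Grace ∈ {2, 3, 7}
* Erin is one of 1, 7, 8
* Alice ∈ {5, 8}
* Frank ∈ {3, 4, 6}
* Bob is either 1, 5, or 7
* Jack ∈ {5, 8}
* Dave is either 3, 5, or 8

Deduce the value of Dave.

The 8 variables together cover exactly {1, 2, 3, 4, 5, 6, 7, 8} — 8 values for 8 variables — and 4 appears only in Frank's list, so Frank = 4.
The 7 still-open variables draw from only 7 values {1, 2, 3, 5, 6, 7, 8}, so each is used; only Priya can be 6, hence Priya = 6.
The 6 still-open variables draw from only 6 values {1, 2, 3, 5, 7, 8}, so each is used; only Grace can be 2, hence Grace = 2.
The 5 still-open variables together cover exactly {1, 3, 5, 7, 8} — 5 values for 5 variables — and 3 appears only in Dave's list, so Dave = 3.

3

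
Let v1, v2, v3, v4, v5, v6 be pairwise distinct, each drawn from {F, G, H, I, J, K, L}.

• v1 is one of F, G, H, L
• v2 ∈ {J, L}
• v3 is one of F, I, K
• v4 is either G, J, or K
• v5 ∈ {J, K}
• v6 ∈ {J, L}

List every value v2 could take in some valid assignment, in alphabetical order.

v2 and v6 between them cover only {J, L} — a naked pair. Remove those values from v1, v4, v5.
That leaves v5 = K. Eliminate K elsewhere: v3, v4.
v4 must be G (only option left). Remove G from v1.
No further eliminations apply; v2 can still be any of J, L.

J, L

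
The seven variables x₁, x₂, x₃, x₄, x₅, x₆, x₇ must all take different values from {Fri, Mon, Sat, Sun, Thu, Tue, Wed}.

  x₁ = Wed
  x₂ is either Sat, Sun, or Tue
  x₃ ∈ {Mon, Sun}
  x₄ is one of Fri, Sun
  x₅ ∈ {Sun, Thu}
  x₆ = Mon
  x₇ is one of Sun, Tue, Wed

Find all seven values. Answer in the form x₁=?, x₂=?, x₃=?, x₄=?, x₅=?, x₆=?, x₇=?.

x₁=Wed, x₂=Sat, x₃=Sun, x₄=Fri, x₅=Thu, x₆=Mon, x₇=Tue

x₁ has just one choice, so x₁ = Wed. Strike Wed from x₇.
x₆'s domain is down to {Mon}, so x₆ = Mon. Remove Mon from x₃.
x₃ has just one choice, so x₃ = Sun. Strike Sun from x₂, x₄, x₅, x₇.
x₄ has just one choice, so x₄ = Fri.
x₅ must be Thu (only option left).
x₇ has just one choice, so x₇ = Tue. Remove Tue from x₂.
x₂ has just one choice, so x₂ = Sat.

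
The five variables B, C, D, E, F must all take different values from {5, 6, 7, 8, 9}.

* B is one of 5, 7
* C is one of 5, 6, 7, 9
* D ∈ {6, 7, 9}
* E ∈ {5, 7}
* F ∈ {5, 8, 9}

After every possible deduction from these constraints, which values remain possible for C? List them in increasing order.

Among the 5 variables, 8 fits only F (and all 5 values in {5, 6, 7, 8, 9} must be used), so F = 8.
B and E share exactly the 2 values {5, 7}; by pigeonhole those values go to them, so strike 5, 7 from C, D.
No further eliminations apply; C can still be any of 6, 9.

6, 9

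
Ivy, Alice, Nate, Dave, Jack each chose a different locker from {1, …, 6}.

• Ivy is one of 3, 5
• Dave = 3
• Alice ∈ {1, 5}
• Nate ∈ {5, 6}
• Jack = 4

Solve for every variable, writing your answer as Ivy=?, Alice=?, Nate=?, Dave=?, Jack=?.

Dave has just one choice, so Dave = 3. So Ivy can't be 3.
Jack's domain is down to {4}, so Jack = 4.
Ivy has just one choice, so Ivy = 5. Eliminate 5 elsewhere: Alice, Nate.
That leaves Alice = 1.
That leaves Nate = 6.

Ivy=5, Alice=1, Nate=6, Dave=3, Jack=4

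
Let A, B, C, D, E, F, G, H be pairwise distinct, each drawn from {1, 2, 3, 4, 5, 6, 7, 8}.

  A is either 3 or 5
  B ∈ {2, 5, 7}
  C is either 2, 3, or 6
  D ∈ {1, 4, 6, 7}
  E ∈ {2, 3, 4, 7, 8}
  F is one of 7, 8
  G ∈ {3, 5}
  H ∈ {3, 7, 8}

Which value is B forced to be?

The 8 variables together cover exactly {1, 2, 3, 4, 5, 6, 7, 8} — 8 values for 8 variables — and 1 appears only in D's list, so D = 1.
The 7 still-open variables together cover exactly {2, 3, 4, 5, 6, 7, 8} — 7 values for 7 variables — and 4 appears only in E's list, so E = 4.
The 6 still-open variables together cover exactly {2, 3, 5, 6, 7, 8} — 6 values for 6 variables — and 6 appears only in C's list, so C = 6.
The 5 still-open variables draw from only 5 values {2, 3, 5, 7, 8}, so each is used; only B can be 2, hence B = 2.

2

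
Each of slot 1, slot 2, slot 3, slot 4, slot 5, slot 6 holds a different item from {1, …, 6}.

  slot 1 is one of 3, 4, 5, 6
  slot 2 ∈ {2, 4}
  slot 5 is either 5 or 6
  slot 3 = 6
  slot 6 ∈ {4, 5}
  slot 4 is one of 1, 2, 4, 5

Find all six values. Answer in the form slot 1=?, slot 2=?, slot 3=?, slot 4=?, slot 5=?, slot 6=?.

slot 3's domain is down to {6}, so slot 3 = 6. So slot 1, slot 5 can't be 6.
slot 5 must be 5 (only option left). Strike 5 from slot 1, slot 4, slot 6.
That leaves slot 6 = 4. So slot 1, slot 2, slot 4 can't be 4.
slot 1 must be 3 (only option left).
That leaves slot 2 = 2. Remove 2 from slot 4.
slot 4 must be 1 (only option left).

slot 1=3, slot 2=2, slot 3=6, slot 4=1, slot 5=5, slot 6=4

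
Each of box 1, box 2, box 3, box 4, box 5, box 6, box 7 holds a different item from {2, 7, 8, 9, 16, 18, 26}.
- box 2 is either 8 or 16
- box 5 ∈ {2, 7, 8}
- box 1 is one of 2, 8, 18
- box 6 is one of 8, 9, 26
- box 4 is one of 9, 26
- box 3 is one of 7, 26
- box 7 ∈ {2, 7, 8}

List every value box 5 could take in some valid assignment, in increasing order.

2, 7, 8

The 7 variables together cover exactly {2, 7, 8, 9, 16, 18, 26} — 7 values for 7 variables — and 16 appears only in box 2's list, so box 2 = 16.
The 6 still-open variables draw from only 6 values {2, 7, 8, 9, 18, 26}, so each is used; only box 1 can be 18, hence box 1 = 18.
No further eliminations apply; box 5 can still be any of 2, 7, 8.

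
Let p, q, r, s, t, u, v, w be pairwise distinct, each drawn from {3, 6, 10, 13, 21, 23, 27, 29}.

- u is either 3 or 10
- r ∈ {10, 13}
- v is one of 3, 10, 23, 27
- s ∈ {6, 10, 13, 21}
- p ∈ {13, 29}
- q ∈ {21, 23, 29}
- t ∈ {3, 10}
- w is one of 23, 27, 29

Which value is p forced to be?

The 8 variables draw from only 8 values {3, 6, 10, 13, 21, 23, 27, 29}, so each is used; only s can be 6, hence s = 6.
The 7 still-open variables together cover exactly {3, 10, 13, 21, 23, 27, 29} — 7 values for 7 variables — and 21 appears only in q's list, so q = 21.
The 2 variables t and u are confined to {3, 10}, which locks those values in; drop them from r, v.
r's domain is down to {13}, so r = 13. Remove 13 from p.
So p = 29.

29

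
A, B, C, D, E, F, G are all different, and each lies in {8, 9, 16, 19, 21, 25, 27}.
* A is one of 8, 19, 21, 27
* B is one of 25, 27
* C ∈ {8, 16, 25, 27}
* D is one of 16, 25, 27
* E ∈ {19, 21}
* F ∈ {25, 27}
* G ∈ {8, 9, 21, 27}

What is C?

8

The 7 variables draw from only 7 values {8, 9, 16, 19, 21, 25, 27}, so each is used; only G can be 9, hence G = 9.
B and F between them cover only {25, 27} — a naked pair. Remove those values from A, C, D.
D has just one choice, so D = 16. Eliminate 16 elsewhere: C.
So C = 8.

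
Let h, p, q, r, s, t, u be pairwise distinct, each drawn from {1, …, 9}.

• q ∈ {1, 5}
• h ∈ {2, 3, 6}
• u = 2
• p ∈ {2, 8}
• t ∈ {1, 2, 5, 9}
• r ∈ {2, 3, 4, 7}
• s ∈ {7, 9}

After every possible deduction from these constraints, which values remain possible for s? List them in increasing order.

7, 9

u's domain is down to {2}, so u = 2. Strike 2 from h, p, r, t.
That leaves p = 8.
No further eliminations apply; s can still be any of 7, 9.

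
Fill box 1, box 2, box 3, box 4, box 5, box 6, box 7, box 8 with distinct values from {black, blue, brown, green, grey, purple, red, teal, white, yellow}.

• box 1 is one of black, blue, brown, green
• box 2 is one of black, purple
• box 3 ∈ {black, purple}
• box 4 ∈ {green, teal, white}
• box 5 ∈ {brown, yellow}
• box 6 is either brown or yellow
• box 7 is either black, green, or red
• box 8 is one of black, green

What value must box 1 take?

box 2 and box 3 between them cover only {black, purple} — a naked pair. Remove those values from box 1, box 7, box 8.
That leaves box 8 = green. Eliminate green elsewhere: box 1, box 4, box 7.
box 7 has just one choice, so box 7 = red.
The 2 variables box 5 and box 6 are confined to {brown, yellow}, which locks those values in; drop them from box 1.
So box 1 = blue.

blue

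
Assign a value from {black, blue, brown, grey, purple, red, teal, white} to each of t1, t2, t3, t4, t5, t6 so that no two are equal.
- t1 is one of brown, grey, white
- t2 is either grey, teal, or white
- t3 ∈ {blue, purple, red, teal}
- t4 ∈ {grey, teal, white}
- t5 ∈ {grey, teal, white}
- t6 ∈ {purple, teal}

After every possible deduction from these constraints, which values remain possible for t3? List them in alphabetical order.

t2, t4, t5 share exactly the 3 values {grey, teal, white}; by pigeonhole those values go to them, so strike grey, teal, white from t1, t3, t6.
t1 has just one choice, so t1 = brown.
t6 has just one choice, so t6 = purple. Remove purple from t3.
No further eliminations apply; t3 can still be any of blue, red.

blue, red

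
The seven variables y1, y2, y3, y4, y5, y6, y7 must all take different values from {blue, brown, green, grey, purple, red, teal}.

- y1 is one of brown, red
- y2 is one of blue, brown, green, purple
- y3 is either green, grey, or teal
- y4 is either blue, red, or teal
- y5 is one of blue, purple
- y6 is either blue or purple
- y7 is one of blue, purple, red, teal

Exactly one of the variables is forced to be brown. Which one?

Among the 7 variables, grey fits only y3 (and all 7 values in {blue, brown, green, grey, purple, red, teal} must be used), so y3 = grey.
Among the 6 still-open variables, green fits only y2 (and all 6 values in {blue, brown, green, purple, red, teal} must be used), so y2 = green.
The 5 still-open variables together cover exactly {blue, brown, purple, red, teal} — 5 values for 5 variables — and brown appears only in y1's list, so y1 = brown.

y1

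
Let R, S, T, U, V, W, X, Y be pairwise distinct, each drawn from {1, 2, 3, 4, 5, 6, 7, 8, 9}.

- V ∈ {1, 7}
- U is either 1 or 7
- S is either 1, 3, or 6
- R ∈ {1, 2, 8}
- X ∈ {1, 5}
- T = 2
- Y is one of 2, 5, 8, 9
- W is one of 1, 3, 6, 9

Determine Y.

9

T has just one choice, so T = 2. So R, Y can't be 2.
The 2 variables U and V are confined to {1, 7}, which locks those values in; drop them from R, S, W, X.
R must be 8 (only option left). Remove 8 from Y.
X must be 5 (only option left). Remove 5 from Y.
So Y = 9.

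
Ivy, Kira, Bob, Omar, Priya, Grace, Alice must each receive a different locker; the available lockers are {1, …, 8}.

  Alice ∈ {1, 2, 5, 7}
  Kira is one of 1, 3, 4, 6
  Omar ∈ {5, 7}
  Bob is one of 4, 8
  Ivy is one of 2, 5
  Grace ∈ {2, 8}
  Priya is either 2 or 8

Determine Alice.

The 2 variables Priya and Grace are confined to {2, 8}, which locks those values in; drop them from Ivy, Bob, Alice.
That leaves Ivy = 5. So Omar, Alice can't be 5.
That leaves Bob = 4. Eliminate 4 elsewhere: Kira.
Omar has just one choice, so Omar = 7. So Alice can't be 7.
So Alice = 1.

1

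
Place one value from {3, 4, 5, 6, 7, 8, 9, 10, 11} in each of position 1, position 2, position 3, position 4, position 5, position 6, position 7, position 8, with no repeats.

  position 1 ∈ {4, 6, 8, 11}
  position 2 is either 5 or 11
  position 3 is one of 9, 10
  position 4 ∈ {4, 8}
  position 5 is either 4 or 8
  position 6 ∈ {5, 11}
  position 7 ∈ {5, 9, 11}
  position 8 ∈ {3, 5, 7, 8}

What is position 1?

position 2 and position 6 share exactly the 2 values {5, 11}; by pigeonhole those values go to them, so strike 5, 11 from position 1, position 7, position 8.
position 7 must be 9 (only option left). Remove 9 from position 3.
position 3 must be 10 (only option left).
position 4 and position 5 between them cover only {4, 8} — a naked pair. Remove those values from position 1, position 8.
So position 1 = 6.

6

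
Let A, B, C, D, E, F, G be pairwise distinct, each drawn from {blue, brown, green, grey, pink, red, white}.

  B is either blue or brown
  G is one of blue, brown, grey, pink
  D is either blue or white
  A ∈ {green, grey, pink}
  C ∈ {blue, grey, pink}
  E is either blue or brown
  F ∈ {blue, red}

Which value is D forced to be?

white

Among the 7 variables, green fits only A (and all 7 values in {blue, brown, green, grey, pink, red, white} must be used), so A = green.
The 6 still-open variables draw from only 6 values {blue, brown, grey, pink, red, white}, so each is used; only F can be red, hence F = red.
The 5 still-open variables draw from only 5 values {blue, brown, grey, pink, white}, so each is used; only D can be white, hence D = white.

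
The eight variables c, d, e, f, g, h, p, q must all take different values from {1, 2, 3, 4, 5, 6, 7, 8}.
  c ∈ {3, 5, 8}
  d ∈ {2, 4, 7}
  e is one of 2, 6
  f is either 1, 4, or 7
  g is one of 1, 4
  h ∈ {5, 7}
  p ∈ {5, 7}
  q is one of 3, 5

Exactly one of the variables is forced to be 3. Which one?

The 8 variables draw from only 8 values {1, 2, 3, 4, 5, 6, 7, 8}, so each is used; only e can be 6, hence e = 6.
Among the 7 still-open variables, 2 fits only d (and all 7 values in {1, 2, 3, 4, 5, 7, 8} must be used), so d = 2.
Among the 6 still-open variables, 8 fits only c (and all 6 values in {1, 3, 4, 5, 7, 8} must be used), so c = 8.
Among the 5 still-open variables, 3 fits only q (and all 5 values in {1, 3, 4, 5, 7} must be used), so q = 3.

q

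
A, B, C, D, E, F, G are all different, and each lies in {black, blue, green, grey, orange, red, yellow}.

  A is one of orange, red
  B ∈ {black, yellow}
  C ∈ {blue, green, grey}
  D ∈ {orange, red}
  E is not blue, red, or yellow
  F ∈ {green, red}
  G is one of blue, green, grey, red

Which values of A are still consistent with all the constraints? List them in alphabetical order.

The 7 variables draw from only 7 values {black, blue, green, grey, orange, red, yellow}, so each is used; only B can be yellow, hence B = yellow.
The 6 still-open variables draw from only 6 values {black, blue, green, grey, orange, red}, so each is used; only E can be black, hence E = black.
A and D between them cover only {orange, red} — a naked pair. Remove those values from F, G.
That leaves F = green. Eliminate green elsewhere: C, G.
No further eliminations apply; A can still be any of orange, red.

orange, red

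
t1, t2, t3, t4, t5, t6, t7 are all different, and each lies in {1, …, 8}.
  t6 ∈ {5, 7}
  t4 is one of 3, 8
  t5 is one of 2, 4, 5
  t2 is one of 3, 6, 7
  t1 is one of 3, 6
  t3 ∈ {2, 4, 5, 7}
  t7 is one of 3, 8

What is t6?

t4 and t7 share exactly the 2 values {3, 8}; by pigeonhole those values go to them, so strike 3, 8 from t1, t2.
t1 has just one choice, so t1 = 6. Strike 6 from t2.
t2's domain is down to {7}, so t2 = 7. So t3, t6 can't be 7.
So t6 = 5.

5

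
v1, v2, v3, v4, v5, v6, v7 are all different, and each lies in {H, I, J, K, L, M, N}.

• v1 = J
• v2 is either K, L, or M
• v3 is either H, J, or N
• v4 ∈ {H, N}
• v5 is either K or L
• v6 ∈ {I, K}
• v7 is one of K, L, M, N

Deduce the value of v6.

v1 has just one choice, so v1 = J. So v3 can't be J.
The 6 still-open variables draw from only 6 values {H, I, K, L, M, N}, so each is used; only v6 can be I, hence v6 = I.

I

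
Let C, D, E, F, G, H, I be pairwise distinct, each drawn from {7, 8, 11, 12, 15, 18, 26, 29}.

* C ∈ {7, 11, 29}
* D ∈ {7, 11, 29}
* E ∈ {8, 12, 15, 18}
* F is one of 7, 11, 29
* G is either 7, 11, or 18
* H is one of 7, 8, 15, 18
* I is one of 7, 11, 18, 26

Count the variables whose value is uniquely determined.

2

C, D, F between them cover only {7, 11, 29} — a naked triple. Remove those values from G, H, I.
That leaves G = 18. Remove 18 from E, H, I.
I has just one choice, so I = 26.
Determined: G=18, I=26. The other variables each still have more than one consistent value. That makes 2.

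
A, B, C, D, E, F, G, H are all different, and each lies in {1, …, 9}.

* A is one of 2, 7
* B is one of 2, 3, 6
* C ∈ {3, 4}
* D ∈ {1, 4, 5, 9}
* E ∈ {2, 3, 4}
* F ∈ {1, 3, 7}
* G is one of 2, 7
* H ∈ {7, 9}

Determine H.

Among the 8 variables, 5 fits only D (and all 8 values in {1, 2, 3, 4, 5, 6, 7, 9} must be used), so D = 5.
The 7 still-open variables together cover exactly {1, 2, 3, 4, 6, 7, 9} — 7 values for 7 variables — and 1 appears only in F's list, so F = 1.
Among the 6 still-open variables, 6 fits only B (and all 6 values in {2, 3, 4, 6, 7, 9} must be used), so B = 6.
The 5 still-open variables draw from only 5 values {2, 3, 4, 7, 9}, so each is used; only H can be 9, hence H = 9.

9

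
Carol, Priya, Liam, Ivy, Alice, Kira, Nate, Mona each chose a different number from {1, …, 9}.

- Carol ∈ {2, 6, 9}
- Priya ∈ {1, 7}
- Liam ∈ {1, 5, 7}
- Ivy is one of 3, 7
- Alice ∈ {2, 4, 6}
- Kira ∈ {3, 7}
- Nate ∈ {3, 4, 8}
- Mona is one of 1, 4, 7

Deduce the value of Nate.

Ivy and Kira share exactly the 2 values {3, 7}; by pigeonhole those values go to them, so strike 3, 7 from Priya, Liam, Nate, Mona.
Priya has just one choice, so Priya = 1. Eliminate 1 elsewhere: Liam, Mona.
Liam's domain is down to {5}, so Liam = 5.
That leaves Mona = 4. Remove 4 from Alice, Nate.
So Nate = 8.

8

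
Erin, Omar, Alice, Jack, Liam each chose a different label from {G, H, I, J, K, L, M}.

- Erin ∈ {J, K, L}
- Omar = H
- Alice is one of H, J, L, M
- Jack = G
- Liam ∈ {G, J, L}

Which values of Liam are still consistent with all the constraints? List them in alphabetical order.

J, L

Omar's domain is down to {H}, so Omar = H. Strike H from Alice.
That leaves Jack = G. So Liam can't be G.
No further eliminations apply; Liam can still be any of J, L.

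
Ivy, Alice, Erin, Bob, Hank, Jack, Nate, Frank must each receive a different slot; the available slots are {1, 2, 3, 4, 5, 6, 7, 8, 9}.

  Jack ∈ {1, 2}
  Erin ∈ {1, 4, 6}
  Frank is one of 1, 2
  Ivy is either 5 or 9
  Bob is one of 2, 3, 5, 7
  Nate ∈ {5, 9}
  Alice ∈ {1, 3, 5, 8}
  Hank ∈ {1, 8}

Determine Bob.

7

Ivy and Nate share exactly the 2 values {5, 9}; by pigeonhole those values go to them, so strike 5, 9 from Alice, Bob.
The 2 variables Jack and Frank are confined to {1, 2}, which locks those values in; drop them from Alice, Erin, Bob, Hank.
Hank has just one choice, so Hank = 8. Eliminate 8 elsewhere: Alice.
Alice has just one choice, so Alice = 3. Eliminate 3 elsewhere: Bob.
So Bob = 7.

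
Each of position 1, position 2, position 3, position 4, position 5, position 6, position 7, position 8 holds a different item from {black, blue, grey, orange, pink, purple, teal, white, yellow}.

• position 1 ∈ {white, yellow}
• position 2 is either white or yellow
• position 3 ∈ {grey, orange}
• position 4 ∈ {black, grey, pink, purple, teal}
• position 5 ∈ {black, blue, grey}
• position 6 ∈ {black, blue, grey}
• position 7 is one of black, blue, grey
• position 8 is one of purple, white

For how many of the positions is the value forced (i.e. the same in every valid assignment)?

2

The 2 variables position 1 and position 2 are confined to {white, yellow}, which locks those values in; drop them from position 8.
That leaves position 8 = purple. Strike purple from position 4.
position 5, position 6, position 7 between them cover only {black, blue, grey} — a naked triple. Remove those values from position 3, position 4.
That leaves position 3 = orange.
Determined: position 3=orange, position 8=purple. The other positions each still have more than one consistent value. That makes 2.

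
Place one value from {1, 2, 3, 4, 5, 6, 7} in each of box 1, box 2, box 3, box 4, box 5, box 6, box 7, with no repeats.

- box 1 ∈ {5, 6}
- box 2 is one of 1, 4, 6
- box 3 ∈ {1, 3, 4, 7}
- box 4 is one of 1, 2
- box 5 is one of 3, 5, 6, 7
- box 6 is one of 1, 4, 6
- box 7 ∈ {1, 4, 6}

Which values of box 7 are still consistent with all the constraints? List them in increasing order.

The 7 variables together cover exactly {1, 2, 3, 4, 5, 6, 7} — 7 values for 7 variables — and 2 appears only in box 4's list, so box 4 = 2.
box 2, box 6, box 7 between them cover only {1, 4, 6} — a naked triple. Remove those values from box 1, box 3, box 5.
box 1's domain is down to {5}, so box 1 = 5. So box 5 can't be 5.
No further eliminations apply; box 7 can still be any of 1, 4, 6.

1, 4, 6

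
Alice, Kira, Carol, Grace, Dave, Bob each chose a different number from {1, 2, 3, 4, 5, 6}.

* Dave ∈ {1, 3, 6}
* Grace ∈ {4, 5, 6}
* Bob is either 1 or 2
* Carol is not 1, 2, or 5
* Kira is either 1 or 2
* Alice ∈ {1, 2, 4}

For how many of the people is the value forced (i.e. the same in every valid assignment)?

The 6 variables draw from only 6 values {1, 2, 3, 4, 5, 6}, so each is used; only Grace can be 5, hence Grace = 5.
The 2 variables Kira and Bob are confined to {1, 2}, which locks those values in; drop them from Alice, Dave.
Alice's domain is down to {4}, so Alice = 4. Strike 4 from Carol.
Determined: Alice=4, Grace=5. The other people each still have more than one consistent value. That makes 2.

2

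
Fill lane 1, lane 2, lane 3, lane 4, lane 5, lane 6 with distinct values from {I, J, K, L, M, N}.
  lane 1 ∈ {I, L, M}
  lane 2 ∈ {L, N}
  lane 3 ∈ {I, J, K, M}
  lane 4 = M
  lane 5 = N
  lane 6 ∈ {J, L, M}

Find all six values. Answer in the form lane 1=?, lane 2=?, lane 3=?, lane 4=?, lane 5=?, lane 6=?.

lane 1=I, lane 2=L, lane 3=K, lane 4=M, lane 5=N, lane 6=J

lane 4 has just one choice, so lane 4 = M. Remove M from lane 1, lane 3, lane 6.
lane 5 must be N (only option left). Remove N from lane 2.
lane 2's domain is down to {L}, so lane 2 = L. Eliminate L elsewhere: lane 1, lane 6.
lane 6's domain is down to {J}, so lane 6 = J. Remove J from lane 3.
lane 1's domain is down to {I}, so lane 1 = I. Remove I from lane 3.
That leaves lane 3 = K.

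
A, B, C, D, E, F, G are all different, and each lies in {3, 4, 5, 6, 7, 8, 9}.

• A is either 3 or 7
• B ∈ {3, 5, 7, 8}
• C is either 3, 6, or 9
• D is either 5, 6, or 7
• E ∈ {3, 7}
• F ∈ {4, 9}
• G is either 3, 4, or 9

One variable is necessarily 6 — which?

C

The 7 variables draw from only 7 values {3, 4, 5, 6, 7, 8, 9}, so each is used; only B can be 8, hence B = 8.
The 6 still-open variables together cover exactly {3, 4, 5, 6, 7, 9} — 6 values for 6 variables — and 5 appears only in D's list, so D = 5.
The 5 still-open variables together cover exactly {3, 4, 6, 7, 9} — 5 values for 5 variables — and 6 appears only in C's list, so C = 6.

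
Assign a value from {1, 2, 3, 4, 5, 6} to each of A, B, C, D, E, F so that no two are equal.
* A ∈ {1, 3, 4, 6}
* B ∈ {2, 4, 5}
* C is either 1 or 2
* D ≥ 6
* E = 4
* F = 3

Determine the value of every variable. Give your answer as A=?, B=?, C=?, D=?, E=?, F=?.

A=1, B=5, C=2, D=6, E=4, F=3

D must be 6 (only option left). Eliminate 6 elsewhere: A.
E has just one choice, so E = 4. So A, B can't be 4.
F's domain is down to {3}, so F = 3. So A can't be 3.
That leaves A = 1. Strike 1 from C.
C has just one choice, so C = 2. So B can't be 2.
That leaves B = 5.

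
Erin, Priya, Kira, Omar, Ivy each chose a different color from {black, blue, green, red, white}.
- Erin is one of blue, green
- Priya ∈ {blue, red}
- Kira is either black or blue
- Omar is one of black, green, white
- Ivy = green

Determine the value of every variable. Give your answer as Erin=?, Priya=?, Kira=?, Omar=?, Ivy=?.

Ivy has just one choice, so Ivy = green. Eliminate green elsewhere: Erin, Omar.
That leaves Erin = blue. So Priya, Kira can't be blue.
Priya's domain is down to {red}, so Priya = red.
Kira's domain is down to {black}, so Kira = black. Strike black from Omar.
That leaves Omar = white.

Erin=blue, Priya=red, Kira=black, Omar=white, Ivy=green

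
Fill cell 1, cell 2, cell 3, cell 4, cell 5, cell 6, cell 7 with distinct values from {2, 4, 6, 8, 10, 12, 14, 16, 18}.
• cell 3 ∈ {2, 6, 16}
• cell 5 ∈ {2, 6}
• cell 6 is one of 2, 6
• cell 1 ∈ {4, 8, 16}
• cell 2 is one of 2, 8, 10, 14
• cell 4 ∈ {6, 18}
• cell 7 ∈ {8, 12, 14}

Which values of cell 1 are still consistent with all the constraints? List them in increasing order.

cell 5 and cell 6 share exactly the 2 values {2, 6}; by pigeonhole those values go to them, so strike 2, 6 from cell 2, cell 3, cell 4.
cell 3 has just one choice, so cell 3 = 16. Eliminate 16 elsewhere: cell 1.
cell 4's domain is down to {18}, so cell 4 = 18.
No further eliminations apply; cell 1 can still be any of 4, 8.

4, 8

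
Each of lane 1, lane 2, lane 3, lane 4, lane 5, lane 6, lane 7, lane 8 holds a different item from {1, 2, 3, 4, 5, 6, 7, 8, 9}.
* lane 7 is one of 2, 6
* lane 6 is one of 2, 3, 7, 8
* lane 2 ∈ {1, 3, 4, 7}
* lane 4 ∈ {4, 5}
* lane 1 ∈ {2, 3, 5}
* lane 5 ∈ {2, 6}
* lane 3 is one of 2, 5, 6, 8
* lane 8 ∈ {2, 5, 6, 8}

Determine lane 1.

3

Among the 8 variables, 1 fits only lane 2 (and all 8 values in {1, 2, 3, 4, 5, 6, 7, 8} must be used), so lane 2 = 1.
Among the 7 still-open variables, 4 fits only lane 4 (and all 7 values in {2, 3, 4, 5, 6, 7, 8} must be used), so lane 4 = 4.
The 6 still-open variables together cover exactly {2, 3, 5, 6, 7, 8} — 6 values for 6 variables — and 7 appears only in lane 6's list, so lane 6 = 7.
Among the 5 still-open variables, 3 fits only lane 1 (and all 5 values in {2, 3, 5, 6, 8} must be used), so lane 1 = 3.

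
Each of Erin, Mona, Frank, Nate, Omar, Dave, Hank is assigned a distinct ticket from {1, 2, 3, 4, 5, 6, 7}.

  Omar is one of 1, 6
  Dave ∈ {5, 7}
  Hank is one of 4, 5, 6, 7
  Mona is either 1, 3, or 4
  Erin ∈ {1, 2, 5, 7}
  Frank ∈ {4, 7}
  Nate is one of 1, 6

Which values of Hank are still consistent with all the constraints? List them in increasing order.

The 7 variables draw from only 7 values {1, 2, 3, 4, 5, 6, 7}, so each is used; only Erin can be 2, hence Erin = 2.
Among the 6 still-open variables, 3 fits only Mona (and all 6 values in {1, 3, 4, 5, 6, 7} must be used), so Mona = 3.
The 2 variables Nate and Omar are confined to {1, 6}, which locks those values in; drop them from Hank.
No further eliminations apply; Hank can still be any of 4, 5, 7.

4, 5, 7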